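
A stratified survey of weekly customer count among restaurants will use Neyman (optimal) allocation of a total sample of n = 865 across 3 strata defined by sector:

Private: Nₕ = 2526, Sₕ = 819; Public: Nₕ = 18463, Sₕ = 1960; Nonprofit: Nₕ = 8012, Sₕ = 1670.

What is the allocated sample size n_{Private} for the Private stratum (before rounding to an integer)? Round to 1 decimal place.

34.7

Neyman allocation: nₕ = n·NₕSₕ / Σⱼ NⱼSⱼ.
Σ NⱼSⱼ = 2526·819 + 18463·1960 + 8012·1670 = 5.1636314 × 10^7.
n_{Private} = 865·2526·819 / (5.1636314 × 10^7) = 34.7.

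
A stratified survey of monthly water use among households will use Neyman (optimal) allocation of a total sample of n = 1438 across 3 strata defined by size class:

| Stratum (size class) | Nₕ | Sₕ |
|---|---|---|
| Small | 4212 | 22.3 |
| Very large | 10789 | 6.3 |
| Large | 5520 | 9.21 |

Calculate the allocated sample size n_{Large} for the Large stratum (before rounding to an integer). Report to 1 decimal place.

Neyman allocation: nₕ = n·NₕSₕ / Σⱼ NⱼSⱼ.
Σ NⱼSⱼ = 4212·22.3 + 10789·6.3 + 5520·9.21 = 212737.5.
n_{Large} = 1438·5520·9.21 / 212737.5 = 343.6.

343.6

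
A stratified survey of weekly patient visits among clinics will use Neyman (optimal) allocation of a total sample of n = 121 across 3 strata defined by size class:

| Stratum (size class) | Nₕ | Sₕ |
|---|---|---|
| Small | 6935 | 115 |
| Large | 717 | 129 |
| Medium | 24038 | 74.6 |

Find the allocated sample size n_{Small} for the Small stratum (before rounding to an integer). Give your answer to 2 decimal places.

35.96

Neyman allocation: nₕ = n·NₕSₕ / Σⱼ NⱼSⱼ.
Σ NⱼSⱼ = 6935·115 + 717·129 + 24038·74.6 = 2.6832528 × 10^6.
n_{Small} = 121·6935·115 / (2.6832528 × 10^6) = 35.96.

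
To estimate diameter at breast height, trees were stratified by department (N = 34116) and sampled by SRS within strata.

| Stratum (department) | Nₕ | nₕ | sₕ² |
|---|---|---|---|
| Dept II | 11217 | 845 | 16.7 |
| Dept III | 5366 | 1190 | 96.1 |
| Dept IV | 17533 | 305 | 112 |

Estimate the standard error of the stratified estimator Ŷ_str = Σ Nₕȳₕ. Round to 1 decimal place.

Var(Ŷ_str) = Σₕ Nₕ²(1 − fₕ)sₕ²/nₕ.
Dept II: 11217²·(1 − 845/11217)·16.7/845 = 2.2993177 × 10^6.
Dept III: 5366²·(1 − 1190/5366)·96.1/1190 = 1.8096208 × 10^6.
Dept IV: 17533²·(1 − 305/17533)·112/305 = 1.1091985 × 10^8.
Sum = 1.1502879 × 10^8.
SE = √(1.1502879 × 10^8) = 10725.1.

10725.1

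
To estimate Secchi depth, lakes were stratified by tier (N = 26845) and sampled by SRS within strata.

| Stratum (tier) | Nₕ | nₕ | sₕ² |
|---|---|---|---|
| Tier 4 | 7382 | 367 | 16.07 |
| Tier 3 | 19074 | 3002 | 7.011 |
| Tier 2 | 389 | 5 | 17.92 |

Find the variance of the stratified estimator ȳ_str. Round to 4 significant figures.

0.004883

Var(ȳ_str) = Σₕ Wₕ²(1 − fₕ)sₕ²/nₕ with Wₕ = Nₕ/N, N = 26845.
Tier 4: Wₕ = 0.27498603; term = 0.27498603²·(1 − 0.04971552)·16.07/367 = 0.0031464781.
Tier 3: Wₕ = 0.71052337; term = 0.71052337²·(1 − 0.15738702)·7.011/3002 = 9.9346864 × 10^-4.
Tier 2: Wₕ = 0.01449059; term = 0.01449059²·(1 − 0.01285347)·17.92/5 = 7.4288572 × 10^-4.
Sum = 0.0048828325.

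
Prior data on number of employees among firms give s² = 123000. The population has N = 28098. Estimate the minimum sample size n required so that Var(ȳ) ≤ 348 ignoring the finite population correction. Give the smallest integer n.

Without fpc, n₀ = s²/D = 123000/348 = 353.4483.
Rounding up, n = 354.

354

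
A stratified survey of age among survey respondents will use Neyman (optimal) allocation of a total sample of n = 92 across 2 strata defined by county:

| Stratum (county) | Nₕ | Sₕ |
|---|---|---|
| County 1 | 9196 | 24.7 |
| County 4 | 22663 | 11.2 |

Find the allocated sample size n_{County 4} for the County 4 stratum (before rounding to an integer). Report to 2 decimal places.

Neyman allocation: nₕ = n·NₕSₕ / Σⱼ NⱼSⱼ.
Σ NⱼSⱼ = 9196·24.7 + 22663·11.2 = 480966.8.
n_{County 4} = 92·22663·11.2 / 480966.8 = 48.55.

48.55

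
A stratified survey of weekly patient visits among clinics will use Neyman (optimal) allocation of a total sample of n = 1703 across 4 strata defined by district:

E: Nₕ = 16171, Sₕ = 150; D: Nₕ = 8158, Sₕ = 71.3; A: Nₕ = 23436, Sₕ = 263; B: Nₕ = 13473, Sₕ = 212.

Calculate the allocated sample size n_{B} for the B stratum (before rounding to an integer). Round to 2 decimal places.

Neyman allocation: nₕ = n·NₕSₕ / Σⱼ NⱼSⱼ.
Σ NⱼSⱼ = 16171·150 + 8158·71.3 + 23436·263 + 13473·212 = 1.2027259 × 10^7.
n_{B} = 1703·13473·212 / (1.2027259 × 10^7) = 404.43.

404.43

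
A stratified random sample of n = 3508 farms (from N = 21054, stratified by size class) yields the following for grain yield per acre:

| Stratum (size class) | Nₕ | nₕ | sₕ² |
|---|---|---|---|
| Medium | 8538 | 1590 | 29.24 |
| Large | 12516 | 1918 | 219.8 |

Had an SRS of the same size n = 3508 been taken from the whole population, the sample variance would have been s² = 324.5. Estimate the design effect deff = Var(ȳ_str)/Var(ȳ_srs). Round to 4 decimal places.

0.4768

Var(ȳ_str) = Σ Wₕ²(1−fₕ)sₕ²/nₕ with Wₕ = Nₕ/21054:
  Medium: (8538/21054)²·(1−1590/8538)·29.24/1590 = 0.002461087
  Large: (12516/21054)²·(1−1918/12516)·219.8/1918 = 0.034292513
  → Var(ȳ_str) = 0.0367536.
Var(ȳ_srs) = (1 − 3508/21054)·324.5/3508 = 0.077090102.
deff = 0.0367536 / 0.077090102 = 0.4768.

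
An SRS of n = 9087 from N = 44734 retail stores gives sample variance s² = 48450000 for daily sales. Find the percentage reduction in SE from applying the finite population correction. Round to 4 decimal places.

f = n/N = 9087/44734 = 0.20313408.
SE_no-fpc = √(s²/n) = 73.019125; SE_fpc = √((1−f)s²/n) = 65.182236.
Ratio = √(1−f) = 0.89267347. Reduction = 100·(1 − 0.89267347) = 10.7327%.

10.7327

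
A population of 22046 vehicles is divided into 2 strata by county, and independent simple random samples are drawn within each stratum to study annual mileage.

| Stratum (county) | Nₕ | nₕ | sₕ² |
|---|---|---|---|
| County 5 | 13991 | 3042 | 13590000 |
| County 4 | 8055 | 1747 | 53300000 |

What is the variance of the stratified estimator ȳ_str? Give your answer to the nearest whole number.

Var(ȳ_str) = Σₕ Wₕ²(1 − fₕ)sₕ²/nₕ with Wₕ = Nₕ/N, N = 22046.
County 5: Wₕ = 0.63462760; term = 0.63462760²·(1 − 0.21742549)·13590000/3042 = 1408.0687.
County 4: Wₕ = 0.36537240; term = 0.36537240²·(1 − 0.21688392)·53300000/1747 = 3189.5685.
Sum = 4597.6372.

4598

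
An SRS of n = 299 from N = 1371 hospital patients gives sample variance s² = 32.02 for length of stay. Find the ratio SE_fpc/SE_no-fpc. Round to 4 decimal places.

0.8843

f = n/N = 299/1371 = 0.21808899.
SE_no-fpc = √(s²/n) = 0.32724654; SE_fpc = √((1−f)s²/n) = 0.28937015.
Ratio = √(1−f) = 0.88425732.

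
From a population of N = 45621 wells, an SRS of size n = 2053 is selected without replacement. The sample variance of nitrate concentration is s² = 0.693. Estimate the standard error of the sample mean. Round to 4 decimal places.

0.0180

Under SRS without replacement, Var(ȳ) = (1 − f)·s²/n with f = n/N = 2053/45621 = 0.04500121.
Var(ȳ) = (1 − 0.04500121)·0.693/2053 = 0.95499879·3.375548 × 10^-4 = 3.2236443 × 10^-4.
SE(ȳ) = √(3.2236443 × 10^-4) = 0.0180.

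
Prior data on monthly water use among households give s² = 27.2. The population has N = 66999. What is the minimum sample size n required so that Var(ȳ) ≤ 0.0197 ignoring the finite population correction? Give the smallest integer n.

Without fpc, n₀ = s²/D = 27.2/0.0197 = 1380.7107.
Rounding up, n = 1381.

1381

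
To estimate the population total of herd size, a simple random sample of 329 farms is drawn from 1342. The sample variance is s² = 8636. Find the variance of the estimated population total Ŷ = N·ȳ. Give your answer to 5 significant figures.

Var(Ŷ) = N²·Var(ȳ) = N²·(1 − n/N)·s²/n.
f = 329/1342 = 0.24515648; Var(ȳ) = 0.75484352·8636/329 = 19.814069.
Var(Ŷ) = 1342² · 19.814069 = 3.5684425 × 10^7.

3.5684 × 10^7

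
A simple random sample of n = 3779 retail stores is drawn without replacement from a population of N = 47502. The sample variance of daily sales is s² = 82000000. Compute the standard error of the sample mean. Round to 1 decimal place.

Under SRS without replacement, Var(ȳ) = (1 − f)·s²/n with f = n/N = 3779/47502 = 0.07955455.
Var(ȳ) = (1 − 0.07955455)·82000000/3779 = 0.92044545·21698.862 = 19972.619.
SE(ȳ) = √(19972.619) = 141.3.

141.3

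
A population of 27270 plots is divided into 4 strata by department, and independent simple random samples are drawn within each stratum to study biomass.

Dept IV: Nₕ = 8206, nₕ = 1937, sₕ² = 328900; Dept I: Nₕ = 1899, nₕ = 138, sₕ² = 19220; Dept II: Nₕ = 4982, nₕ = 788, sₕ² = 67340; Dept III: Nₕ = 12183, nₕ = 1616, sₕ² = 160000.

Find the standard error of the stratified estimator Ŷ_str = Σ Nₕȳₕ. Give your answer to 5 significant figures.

Var(Ŷ_str) = Σₕ Nₕ²(1 − fₕ)sₕ²/nₕ.
Dept IV: 8206²·(1 − 1937/8206)·328900/1937 = 8.7350226 × 10^9.
Dept I: 1899²·(1 − 138/1899)·19220/138 = 4.6575617 × 10^8.
Dept II: 4982²·(1 − 788/4982)·67340/788 = 1.7855789 × 10^9.
Dept III: 12183²·(1 − 1616/12183)·160000/1616 = 1.2746313 × 10^10.
Sum = 2.3732671 × 10^10.
SE = √(2.3732671 × 10^10) = 154050.

154050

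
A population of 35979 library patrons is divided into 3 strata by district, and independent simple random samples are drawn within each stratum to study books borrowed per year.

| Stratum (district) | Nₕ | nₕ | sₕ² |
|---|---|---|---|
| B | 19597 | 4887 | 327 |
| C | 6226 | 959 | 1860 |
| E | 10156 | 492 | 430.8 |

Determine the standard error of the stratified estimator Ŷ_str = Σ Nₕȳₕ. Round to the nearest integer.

12993

Var(Ŷ_str) = Σₕ Nₕ²(1 − fₕ)sₕ²/nₕ.
B: 19597²·(1 − 4887/19597)·327/4887 = 1.928891 × 10^7.
C: 6226²·(1 − 959/6226)·1860/959 = 6.3601414 × 10^7.
E: 10156²·(1 − 492/10156)·430.8/492 = 8.5938982 × 10^7.
Sum = 1.6882931 × 10^8.
SE = √(1.6882931 × 10^8) = 12993.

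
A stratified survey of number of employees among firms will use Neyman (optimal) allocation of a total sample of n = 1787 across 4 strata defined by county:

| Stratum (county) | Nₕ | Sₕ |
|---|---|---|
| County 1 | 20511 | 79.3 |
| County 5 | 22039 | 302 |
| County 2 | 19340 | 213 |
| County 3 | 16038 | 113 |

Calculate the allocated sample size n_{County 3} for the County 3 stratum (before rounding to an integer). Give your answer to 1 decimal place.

Neyman allocation: nₕ = n·NₕSₕ / Σⱼ NⱼSⱼ.
Σ NⱼSⱼ = 20511·79.3 + 22039·302 + 19340·213 + 16038·113 = 1.4214014 × 10^7.
n_{County 3} = 1787·16038·113 / (1.4214014 × 10^7) = 227.8.

227.8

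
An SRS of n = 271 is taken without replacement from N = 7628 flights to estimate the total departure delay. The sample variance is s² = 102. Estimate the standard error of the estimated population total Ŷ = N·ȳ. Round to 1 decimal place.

Var(Ŷ) = N²·Var(ȳ) = N²·(1 − n/N)·s²/n.
f = 271/7628 = 0.03552701; Var(ȳ) = 0.96447299·102/271 = 0.36301198.
Var(Ŷ) = 7628² · 0.36301198 = 2.1122354 × 10^7.
SE(Ŷ) = √(2.1122354 × 10^7) = 4595.9.

4595.9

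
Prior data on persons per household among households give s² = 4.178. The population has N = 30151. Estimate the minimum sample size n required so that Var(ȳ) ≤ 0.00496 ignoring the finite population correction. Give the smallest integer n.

843

Without fpc, n₀ = s²/D = 4.178/0.00496 = 842.3387.
Rounding up, n = 843.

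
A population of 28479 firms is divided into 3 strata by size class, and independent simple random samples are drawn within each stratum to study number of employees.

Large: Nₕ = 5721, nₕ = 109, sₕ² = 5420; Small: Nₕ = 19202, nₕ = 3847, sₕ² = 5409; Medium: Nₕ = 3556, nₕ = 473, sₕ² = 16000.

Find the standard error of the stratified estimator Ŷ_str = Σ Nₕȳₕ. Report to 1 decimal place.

48804.6

Var(Ŷ_str) = Σₕ Nₕ²(1 − fₕ)sₕ²/nₕ.
Large: 5721²·(1 − 109/5721)·5420/109 = 1.596476 × 10^9.
Small: 19202²·(1 − 3847/19202)·5409/3847 = 4.1456352 × 10^8.
Medium: 3556²·(1 − 473/3556)·16000/473 = 3.7084644 × 10^8.
Sum = 2.381886 × 10^9.
SE = √(2.381886 × 10^9) = 48804.6.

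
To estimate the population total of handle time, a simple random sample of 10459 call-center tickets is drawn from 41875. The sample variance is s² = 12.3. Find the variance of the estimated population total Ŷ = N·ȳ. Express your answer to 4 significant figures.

Var(Ŷ) = N²·Var(ȳ) = N²·(1 − n/N)·s²/n.
f = 10459/41875 = 0.24976716; Var(ȳ) = 0.75023284·12.3/10459 = 8.8228931 × 10^-4.
Var(Ŷ) = 41875² · (8.8228931 × 10^-4) = 1.5471081 × 10^6.

1.547 × 10^6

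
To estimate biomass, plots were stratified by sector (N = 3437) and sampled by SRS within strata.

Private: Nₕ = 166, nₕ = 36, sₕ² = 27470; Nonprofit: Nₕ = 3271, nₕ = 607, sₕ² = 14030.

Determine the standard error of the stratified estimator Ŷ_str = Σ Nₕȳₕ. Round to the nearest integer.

14761

Var(Ŷ_str) = Σₕ Nₕ²(1 − fₕ)sₕ²/nₕ.
Private: 166²·(1 − 36/166)·27470/36 = 1.6466739 × 10^7.
Nonprofit: 3271²·(1 − 607/3271)·14030/607 = 2.0141126 × 10^8.
Sum = 2.17878 × 10^8.
SE = √(2.17878 × 10^8) = 14761.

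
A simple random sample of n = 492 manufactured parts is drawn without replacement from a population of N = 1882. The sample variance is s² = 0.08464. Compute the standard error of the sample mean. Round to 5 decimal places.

0.01127

Under SRS without replacement, Var(ȳ) = (1 − f)·s²/n with f = n/N = 492/1882 = 0.26142402.
Var(ȳ) = (1 − 0.26142402)·0.08464/492 = 0.73857598·1.7203252 × 10^-4 = 1.2705909 × 10^-4.
SE(ȳ) = √(1.2705909 × 10^-4) = 0.01127.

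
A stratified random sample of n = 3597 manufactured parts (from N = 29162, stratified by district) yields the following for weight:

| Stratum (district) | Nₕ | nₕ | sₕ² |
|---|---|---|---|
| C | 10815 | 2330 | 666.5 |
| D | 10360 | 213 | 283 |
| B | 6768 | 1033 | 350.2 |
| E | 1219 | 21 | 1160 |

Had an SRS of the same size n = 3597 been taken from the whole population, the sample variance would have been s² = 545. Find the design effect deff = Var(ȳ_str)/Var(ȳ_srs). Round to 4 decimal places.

Var(ȳ_str) = Σ Wₕ²(1−fₕ)sₕ²/nₕ with Wₕ = Nₕ/29162:
  C: (10815/29162)²·(1−2330/10815)·666.5/2330 = 0.030866543
  D: (10360/29162)²·(1−213/10360)·283/213 = 0.16423648
  B: (6768/29162)²·(1−1033/6768)·350.2/1033 = 0.015473016
  E: (1219/29162)²·(1−21/1219)·1160/21 = 0.094855956
  → Var(ȳ_str) = 0.305432.
Var(ȳ_srs) = (1 − 3597/29162)·545/3597 = 0.13282645.
deff = 0.305432 / 0.13282645 = 2.2995.

2.2995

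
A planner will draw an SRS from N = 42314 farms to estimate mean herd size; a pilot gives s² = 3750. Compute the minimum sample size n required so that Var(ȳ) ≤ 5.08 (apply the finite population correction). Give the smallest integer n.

726

Without fpc, n₀ = s²/D = 3750/5.08 = 738.1890.
With fpc, (1 − n/N)·s²/n ≤ D requires n ≥ n₀/(1 + n₀/N) = 738.1890/(1 + 738.1890/42314) = 725.5317.
Rounding up, n = 726.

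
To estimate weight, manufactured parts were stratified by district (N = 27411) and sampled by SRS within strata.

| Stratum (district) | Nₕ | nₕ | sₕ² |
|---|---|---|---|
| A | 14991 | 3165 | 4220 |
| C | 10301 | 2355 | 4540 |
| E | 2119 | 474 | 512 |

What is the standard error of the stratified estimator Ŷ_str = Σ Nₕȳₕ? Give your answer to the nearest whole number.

Var(Ŷ_str) = Σₕ Nₕ²(1 − fₕ)sₕ²/nₕ.
A: 14991²·(1 − 3165/14991)·4220/3165 = 2.3637809 × 10^8.
C: 10301²·(1 − 2355/10301)·4540/2355 = 1.5779487 × 10^8.
E: 2119²·(1 − 474/2119)·512/474 = 3.7652037 × 10^6.
Sum = 3.9793816 × 10^8.
SE = √(3.9793816 × 10^8) = 19948.

19948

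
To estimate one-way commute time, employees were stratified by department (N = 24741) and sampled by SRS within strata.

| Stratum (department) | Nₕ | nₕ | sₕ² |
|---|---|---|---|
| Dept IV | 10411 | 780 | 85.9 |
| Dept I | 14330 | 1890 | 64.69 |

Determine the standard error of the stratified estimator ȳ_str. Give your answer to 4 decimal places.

0.1674

Var(ȳ_str) = Σₕ Wₕ²(1 − fₕ)sₕ²/nₕ with Wₕ = Nₕ/N, N = 24741.
Dept IV: Wₕ = 0.42079948; term = 0.42079948²·(1 − 0.07492076)·85.9/780 = 0.018039641.
Dept I: Wₕ = 0.57920052; term = 0.57920052²·(1 − 0.13189114)·64.69/1890 = 0.009967986.
Sum = 0.028007627.
SE = √(0.028007627) = 0.1674.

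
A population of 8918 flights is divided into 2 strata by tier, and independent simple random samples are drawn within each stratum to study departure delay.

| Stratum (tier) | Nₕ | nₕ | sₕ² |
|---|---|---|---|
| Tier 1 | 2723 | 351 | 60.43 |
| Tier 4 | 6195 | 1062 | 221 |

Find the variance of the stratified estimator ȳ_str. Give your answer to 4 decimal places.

Var(ȳ_str) = Σₕ Wₕ²(1 − fₕ)sₕ²/nₕ with Wₕ = Nₕ/N, N = 8918.
Tier 1: Wₕ = 0.30533752; term = 0.30533752²·(1 − 0.12890195)·60.43/351 = 0.013982115.
Tier 4: Wₕ = 0.69466248; term = 0.69466248²·(1 − 0.17142857)·221/1062 = 0.083204228.
Sum = 0.097186343.

0.0972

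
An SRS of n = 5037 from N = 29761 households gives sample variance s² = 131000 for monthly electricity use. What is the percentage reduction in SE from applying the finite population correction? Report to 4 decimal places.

f = n/N = 5037/29761 = 0.16924835.
SE_no-fpc = √(s²/n) = 5.0997592; SE_fpc = √((1−f)s²/n) = 4.6482051.
Ratio = √(1−f) = 0.91145579. Reduction = 100·(1 − 0.91145579) = 8.8544%.

8.8544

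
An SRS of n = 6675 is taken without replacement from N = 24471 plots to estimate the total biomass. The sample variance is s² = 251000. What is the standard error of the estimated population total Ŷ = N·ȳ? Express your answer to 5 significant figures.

Var(Ŷ) = N²·Var(ȳ) = N²·(1 − n/N)·s²/n.
f = 6675/24471 = 0.27277185; Var(ȳ) = 0.72722815·251000/6675 = 27.345957.
Var(Ŷ) = 24471² · 27.345957 = 1.6375575 × 10^10.
SE(Ŷ) = √(1.6375575 × 10^10) = 127970.

127970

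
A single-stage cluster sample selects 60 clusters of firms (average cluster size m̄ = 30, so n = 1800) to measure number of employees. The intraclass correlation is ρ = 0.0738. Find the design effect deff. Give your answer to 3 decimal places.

deff = 1 + (30 − 1)·0.0738 = 1 + 2.1402 = 3.1402.

3.140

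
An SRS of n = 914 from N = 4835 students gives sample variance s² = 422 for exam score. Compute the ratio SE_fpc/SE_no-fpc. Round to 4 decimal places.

f = n/N = 914/4835 = 0.18903826.
SE_no-fpc = √(s²/n) = 0.67949009; SE_fpc = √((1−f)s²/n) = 0.61190402.
Ratio = √(1−f) = 0.90053414.

0.9005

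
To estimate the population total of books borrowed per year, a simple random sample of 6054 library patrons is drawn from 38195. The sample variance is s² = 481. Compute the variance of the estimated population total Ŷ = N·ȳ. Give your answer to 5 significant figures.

Var(Ŷ) = N²·Var(ȳ) = N²·(1 − n/N)·s²/n.
f = 6054/38195 = 0.15850242; Var(ȳ) = 0.84149758·481/6054 = 0.066858331.
Var(Ŷ) = 38195² · 0.066858331 = 9.7536813 × 10^7.

9.7537 × 10^7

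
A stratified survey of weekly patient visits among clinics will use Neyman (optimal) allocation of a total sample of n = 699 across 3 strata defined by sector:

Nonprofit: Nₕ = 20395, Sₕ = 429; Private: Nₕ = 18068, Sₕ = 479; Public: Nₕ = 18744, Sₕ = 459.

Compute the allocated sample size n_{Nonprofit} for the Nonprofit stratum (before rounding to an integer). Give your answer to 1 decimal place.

Neyman allocation: nₕ = n·NₕSₕ / Σⱼ NⱼSⱼ.
Σ NⱼSⱼ = 20395·429 + 18068·479 + 18744·459 = 2.6007523 × 10^7.
n_{Nonprofit} = 699·20395·429 / (2.6007523 × 10^7) = 235.2.

235.2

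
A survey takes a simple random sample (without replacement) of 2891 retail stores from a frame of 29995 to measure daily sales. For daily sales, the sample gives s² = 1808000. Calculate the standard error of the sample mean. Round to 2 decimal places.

Under SRS without replacement, Var(ȳ) = (1 − f)·s²/n with f = n/N = 2891/29995 = 0.09638273.
Var(ȳ) = (1 − 0.09638273)·1808000/2891 = 0.90361727·625.38914 = 565.11243.
SE(ȳ) = √(565.11243) = 23.77.

23.77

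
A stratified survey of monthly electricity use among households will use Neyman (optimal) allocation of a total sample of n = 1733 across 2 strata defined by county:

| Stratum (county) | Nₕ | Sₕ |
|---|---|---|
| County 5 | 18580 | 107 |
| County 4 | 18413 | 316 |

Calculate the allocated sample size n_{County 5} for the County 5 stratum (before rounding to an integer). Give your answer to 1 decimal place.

Neyman allocation: nₕ = n·NₕSₕ / Σⱼ NⱼSⱼ.
Σ NⱼSⱼ = 18580·107 + 18413·316 = 7.806568 × 10^6.
n_{County 5} = 1733·18580·107 / (7.806568 × 10^6) = 441.3.

441.3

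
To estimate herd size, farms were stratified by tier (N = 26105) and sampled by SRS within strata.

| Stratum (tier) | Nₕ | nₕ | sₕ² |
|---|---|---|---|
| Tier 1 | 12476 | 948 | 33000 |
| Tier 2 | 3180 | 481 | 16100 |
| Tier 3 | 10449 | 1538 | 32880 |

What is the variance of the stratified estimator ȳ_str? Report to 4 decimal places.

10.6892

Var(ȳ_str) = Σₕ Wₕ²(1 − fₕ)sₕ²/nₕ with Wₕ = Nₕ/N, N = 26105.
Tier 1: Wₕ = 0.47791611; term = 0.47791611²·(1 − 0.07598589)·33000/948 = 7.3466194.
Tier 2: Wₕ = 0.12181574; term = 0.12181574²·(1 − 0.15125786)·16100/481 = 0.4215639.
Tier 3: Wₕ = 0.40026815; term = 0.40026815²·(1 − 0.14719112)·32880/1538 = 2.9209845.
Sum = 10.689168.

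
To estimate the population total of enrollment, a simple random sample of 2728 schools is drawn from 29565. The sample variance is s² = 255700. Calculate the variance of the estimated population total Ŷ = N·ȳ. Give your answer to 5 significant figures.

Var(Ŷ) = N²·Var(ȳ) = N²·(1 − n/N)·s²/n.
f = 2728/29565 = 0.09227127; Var(ȳ) = 0.90772873·255700/2728 = 85.082931.
Var(Ŷ) = 29565² · 85.082931 = 7.4370073 × 10^10.

7.4370 × 10^10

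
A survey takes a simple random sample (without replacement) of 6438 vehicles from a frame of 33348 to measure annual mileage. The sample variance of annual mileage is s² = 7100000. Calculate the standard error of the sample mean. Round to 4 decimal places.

Under SRS without replacement, Var(ȳ) = (1 − f)·s²/n with f = n/N = 6438/33348 = 0.19305506.
Var(ȳ) = (1 − 0.19305506)·7100000/6438 = 0.80694494·1102.827 = 889.92064.
SE(ȳ) = √(889.92064) = 29.8315.

29.8315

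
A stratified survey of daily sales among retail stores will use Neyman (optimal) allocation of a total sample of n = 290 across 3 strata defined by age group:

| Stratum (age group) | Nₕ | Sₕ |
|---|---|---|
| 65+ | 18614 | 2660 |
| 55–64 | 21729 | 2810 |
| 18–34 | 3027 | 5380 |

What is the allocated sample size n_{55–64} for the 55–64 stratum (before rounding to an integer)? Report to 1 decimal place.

Neyman allocation: nₕ = n·NₕSₕ / Σⱼ NⱼSⱼ.
Σ NⱼSⱼ = 18614·2660 + 21729·2810 + 3027·5380 = 1.2685699 × 10^8.
n_{55–64} = 290·21729·2810 / (1.2685699 × 10^8) = 139.6.

139.6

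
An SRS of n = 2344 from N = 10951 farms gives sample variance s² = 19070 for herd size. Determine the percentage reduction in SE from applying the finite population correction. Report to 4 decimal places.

f = n/N = 2344/10951 = 0.21404438.
SE_no-fpc = √(s²/n) = 2.8523088; SE_fpc = √((1−f)s²/n) = 2.5286898.
Ratio = √(1−f) = 0.88654138. Reduction = 100·(1 − 0.88654138) = 11.3459%.

11.3459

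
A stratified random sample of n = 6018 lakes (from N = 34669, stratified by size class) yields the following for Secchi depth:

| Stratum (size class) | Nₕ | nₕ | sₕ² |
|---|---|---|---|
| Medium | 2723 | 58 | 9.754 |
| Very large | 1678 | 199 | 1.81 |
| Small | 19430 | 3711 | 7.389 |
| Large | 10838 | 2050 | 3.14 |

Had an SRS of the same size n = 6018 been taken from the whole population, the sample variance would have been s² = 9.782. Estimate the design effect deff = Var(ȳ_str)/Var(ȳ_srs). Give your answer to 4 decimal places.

Var(ȳ_str) = Σ Wₕ²(1−fₕ)sₕ²/nₕ with Wₕ = Nₕ/34669:
  Medium: (2723/34669)²·(1−58/2723)·9.754/58 = 0.0010153528
  Very large: (1678/34669)²·(1−199/1678)·1.81/199 = 1.878032 × 10^-5
  Small: (19430/34669)²·(1−3711/19430)·7.389/3711 = 5.0595256 × 10^-4
  Large: (10838/34669)²·(1−2050/10838)·3.14/2050 = 1.2137587 × 10^-4
  → Var(ȳ_str) = 0.0016614616.
Var(ȳ_srs) = (1 − 6018/34669)·9.782/6018 = 0.0013433029.
deff = 0.0016614616 / 0.0013433029 = 1.2368.

1.2368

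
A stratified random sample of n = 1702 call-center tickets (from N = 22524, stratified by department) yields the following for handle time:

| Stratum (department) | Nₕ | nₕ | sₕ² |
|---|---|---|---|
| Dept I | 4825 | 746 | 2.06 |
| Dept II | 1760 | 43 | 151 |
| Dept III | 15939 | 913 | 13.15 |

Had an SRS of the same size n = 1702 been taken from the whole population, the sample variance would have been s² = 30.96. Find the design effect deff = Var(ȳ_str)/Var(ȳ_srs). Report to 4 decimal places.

Var(ȳ_str) = Σ Wₕ²(1−fₕ)sₕ²/nₕ with Wₕ = Nₕ/22524:
  Dept I: (4825/22524)²·(1−746/4825)·2.06/746 = 1.0712439 × 10^-4
  Dept II: (1760/22524)²·(1−43/1760)·151/43 = 0.020917049
  Dept III: (15939/22524)²·(1−913/15939)·13.15/913 = 0.0067993656
  → Var(ȳ_str) = 0.027823539.
Var(ȳ_srs) = (1 − 1702/22524)·30.96/1702 = 0.01681583.
deff = 0.027823539 / 0.01681583 = 1.6546.

1.6546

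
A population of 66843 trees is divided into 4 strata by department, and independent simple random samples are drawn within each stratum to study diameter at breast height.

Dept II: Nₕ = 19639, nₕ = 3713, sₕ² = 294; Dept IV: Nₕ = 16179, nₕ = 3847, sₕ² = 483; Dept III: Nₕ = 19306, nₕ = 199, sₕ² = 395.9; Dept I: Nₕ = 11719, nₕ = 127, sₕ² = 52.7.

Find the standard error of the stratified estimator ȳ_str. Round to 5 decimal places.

0.43361

Var(ȳ_str) = Σₕ Wₕ²(1 − fₕ)sₕ²/nₕ with Wₕ = Nₕ/N, N = 66843.
Dept II: Wₕ = 0.29380788; term = 0.29380788²·(1 − 0.18906258)·294/3713 = 0.0055428943.
Dept IV: Wₕ = 0.24204479; term = 0.24204479²·(1 − 0.23777737)·483/3847 = 0.0056065832.
Dept III: Wₕ = 0.28882606; term = 0.28882606²·(1 − 0.01030768)·395.9/199 = 0.16424999.
Dept I: Wₕ = 0.17532128; term = 0.17532128²·(1 − 0.01083710)·52.7/127 = 0.012616647.
Sum = 0.18801611.
SE = √(0.18801611) = 0.43361.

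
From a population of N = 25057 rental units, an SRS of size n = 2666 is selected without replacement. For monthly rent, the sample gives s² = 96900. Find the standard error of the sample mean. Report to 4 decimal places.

5.6991

Under SRS without replacement, Var(ȳ) = (1 − f)·s²/n with f = n/N = 2666/25057 = 0.10639741.
Var(ȳ) = (1 − 0.10639741)·96900/2666 = 0.89360259·36.346587 = 32.479404.
SE(ȳ) = √(32.479404) = 5.6991.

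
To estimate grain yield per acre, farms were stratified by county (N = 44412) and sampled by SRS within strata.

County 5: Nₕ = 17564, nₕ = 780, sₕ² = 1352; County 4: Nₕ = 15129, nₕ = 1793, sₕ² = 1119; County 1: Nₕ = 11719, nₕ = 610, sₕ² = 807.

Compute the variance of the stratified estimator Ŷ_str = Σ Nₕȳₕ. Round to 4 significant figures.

Var(Ŷ_str) = Σₕ Nₕ²(1 − fₕ)sₕ²/nₕ.
County 5: 17564²·(1 − 780/17564)·1352/780 = 5.1097657 × 10^8.
County 4: 15129²·(1 − 1793/15129)·1119/1793 = 1.2591736 × 10^8.
County 1: 11719²·(1 − 610/11719)·807/610 = 1.7223017 × 10^8.
Sum = 8.091241 × 10^8.

8.091 × 10^8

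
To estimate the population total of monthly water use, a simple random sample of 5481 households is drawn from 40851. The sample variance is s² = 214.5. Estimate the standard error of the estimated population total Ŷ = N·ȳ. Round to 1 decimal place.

7519.7

Var(Ŷ) = N²·Var(ȳ) = N²·(1 − n/N)·s²/n.
f = 5481/40851 = 0.13417052; Var(ȳ) = 0.86582948·214.5/5481 = 0.033884405.
Var(Ŷ) = 40851² · 0.033884405 = 5.6546437 × 10^7.
SE(Ŷ) = √(5.6546437 × 10^7) = 7519.7.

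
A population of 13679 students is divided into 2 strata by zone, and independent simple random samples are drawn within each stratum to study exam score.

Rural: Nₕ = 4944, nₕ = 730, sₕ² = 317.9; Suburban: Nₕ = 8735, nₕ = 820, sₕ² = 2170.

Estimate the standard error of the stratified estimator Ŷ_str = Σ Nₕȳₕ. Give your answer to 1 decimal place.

Var(Ŷ_str) = Σₕ Nₕ²(1 − fₕ)sₕ²/nₕ.
Rural: 4944²·(1 − 730/4944)·317.9/730 = 9.0727859 × 10^6.
Suburban: 8735²·(1 − 820/8735)·2170/820 = 1.829615 × 10^8.
Sum = 1.9203429 × 10^8.
SE = √(1.9203429 × 10^8) = 13857.6.

13857.6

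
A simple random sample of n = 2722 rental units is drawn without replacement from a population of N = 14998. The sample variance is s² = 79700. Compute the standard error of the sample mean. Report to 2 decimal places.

4.90

Under SRS without replacement, Var(ȳ) = (1 − f)·s²/n with f = n/N = 2722/14998 = 0.18149087.
Var(ȳ) = (1 − 0.18149087)·79700/2722 = 0.81850913·29.279941 = 23.965899.
SE(ȳ) = √(23.965899) = 4.90.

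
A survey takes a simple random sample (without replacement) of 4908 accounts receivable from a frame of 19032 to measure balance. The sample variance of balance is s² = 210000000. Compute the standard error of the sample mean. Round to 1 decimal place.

178.2

Under SRS without replacement, Var(ȳ) = (1 − f)·s²/n with f = n/N = 4908/19032 = 0.25788146.
Var(ȳ) = (1 − 0.25788146)·210000000/4908 = 0.74211854·42787.286 = 31753.238.
SE(ȳ) = √(31753.238) = 178.2.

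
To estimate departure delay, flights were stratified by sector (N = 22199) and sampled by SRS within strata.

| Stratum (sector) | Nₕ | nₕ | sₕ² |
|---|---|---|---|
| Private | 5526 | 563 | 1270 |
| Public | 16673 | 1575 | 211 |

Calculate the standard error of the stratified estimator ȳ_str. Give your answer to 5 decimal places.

0.44042

Var(ȳ_str) = Σₕ Wₕ²(1 − fₕ)sₕ²/nₕ with Wₕ = Nₕ/N, N = 22199.
Private: Wₕ = 0.24893013; term = 0.24893013²·(1 − 0.10188201)·1270/563 = 0.12554044.
Public: Wₕ = 0.75106987; term = 0.75106987²·(1 − 0.09446410)·211/1575 = 0.06843342.
Sum = 0.19397386.
SE = √(0.19397386) = 0.44042.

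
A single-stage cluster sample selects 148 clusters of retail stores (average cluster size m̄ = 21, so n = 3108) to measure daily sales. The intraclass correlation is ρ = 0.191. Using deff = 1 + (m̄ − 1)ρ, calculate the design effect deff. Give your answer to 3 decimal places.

4.820

deff = 1 + (21 − 1)·0.191 = 1 + 3.82 = 4.82.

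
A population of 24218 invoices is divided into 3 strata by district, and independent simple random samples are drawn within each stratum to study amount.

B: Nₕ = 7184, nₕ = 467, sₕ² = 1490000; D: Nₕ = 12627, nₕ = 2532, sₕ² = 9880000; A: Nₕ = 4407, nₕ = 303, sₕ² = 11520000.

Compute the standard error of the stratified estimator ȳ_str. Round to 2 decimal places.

Var(ȳ_str) = Σₕ Wₕ²(1 − fₕ)sₕ²/nₕ with Wₕ = Nₕ/N, N = 24218.
B: Wₕ = 0.29663886; term = 0.29663886²·(1 − 0.06500557)·1490000/467 = 262.50314.
D: Wₕ = 0.52138905; term = 0.52138905²·(1 − 0.20052269)·9880000/2532 = 848.0534.
A: Wₕ = 0.18197209; term = 0.18197209²·(1 − 0.06875425)·11520000/303 = 1172.4213.
Sum = 2282.9778.
SE = √(2282.9778) = 47.78.

47.78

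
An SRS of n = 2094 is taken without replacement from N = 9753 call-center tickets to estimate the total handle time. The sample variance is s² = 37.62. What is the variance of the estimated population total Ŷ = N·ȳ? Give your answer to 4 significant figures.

Var(Ŷ) = N²·Var(ȳ) = N²·(1 − n/N)·s²/n.
f = 2094/9753 = 0.21470317; Var(ȳ) = 0.78529683·37.62/2094 = 0.014108341.
Var(Ŷ) = 9753² · 0.014108341 = 1.3419996 × 10^6.

1.342 × 10^6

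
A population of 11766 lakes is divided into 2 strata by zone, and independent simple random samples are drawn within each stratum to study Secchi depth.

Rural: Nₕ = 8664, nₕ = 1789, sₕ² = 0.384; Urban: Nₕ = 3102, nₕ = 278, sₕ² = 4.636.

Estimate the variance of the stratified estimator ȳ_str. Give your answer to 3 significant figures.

Var(ȳ_str) = Σₕ Wₕ²(1 − fₕ)sₕ²/nₕ with Wₕ = Nₕ/N, N = 11766.
Rural: Wₕ = 0.73635900; term = 0.73635900²·(1 − 0.20648661)·0.384/1789 = 9.2353709 × 10^-5.
Urban: Wₕ = 0.26364100; term = 0.26364100²·(1 − 0.08961960)·4.636/278 = 0.0010552307.
Sum = 0.0011475844.

0.00115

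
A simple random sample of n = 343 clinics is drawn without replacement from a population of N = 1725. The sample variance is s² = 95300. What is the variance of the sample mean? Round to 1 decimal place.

222.6

Under SRS without replacement, Var(ȳ) = (1 − f)·s²/n with f = n/N = 343/1725 = 0.19884058.
Var(ȳ) = (1 − 0.19884058)·95300/343 = 0.80115942·277.84257 = 222.59619.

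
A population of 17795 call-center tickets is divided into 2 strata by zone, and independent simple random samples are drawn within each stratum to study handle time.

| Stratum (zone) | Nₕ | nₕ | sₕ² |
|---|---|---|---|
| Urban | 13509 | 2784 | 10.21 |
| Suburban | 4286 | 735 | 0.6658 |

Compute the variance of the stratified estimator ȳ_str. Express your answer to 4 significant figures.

0.001721

Var(ȳ_str) = Σₕ Wₕ²(1 − fₕ)sₕ²/nₕ with Wₕ = Nₕ/N, N = 17795.
Urban: Wₕ = 0.75914583; term = 0.75914583²·(1 − 0.20608483)·10.21/2784 = 0.0016779578.
Suburban: Wₕ = 0.24085417; term = 0.24085417²·(1 − 0.17148857)·0.6658/735 = 4.3537482 × 10^-5.
Sum = 0.0017214953.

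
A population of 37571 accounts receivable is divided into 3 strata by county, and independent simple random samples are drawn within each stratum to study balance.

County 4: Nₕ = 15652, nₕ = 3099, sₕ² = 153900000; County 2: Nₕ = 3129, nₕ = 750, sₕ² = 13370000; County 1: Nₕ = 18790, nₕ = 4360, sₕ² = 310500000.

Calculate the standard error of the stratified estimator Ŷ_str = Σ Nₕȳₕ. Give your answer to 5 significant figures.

Var(Ŷ_str) = Σₕ Nₕ²(1 − fₕ)sₕ²/nₕ.
County 4: 15652²·(1 − 3099/15652)·153900000/3099 = 9.7574068 × 10^12.
County 2: 3129²·(1 − 750/3129)·13370000/750 = 1.3269976 × 10^11.
County 1: 18790²·(1 − 4360/18790)·310500000/4360 = 1.9309375 × 10^13.
Sum = 2.9199482 × 10^13.
SE = √(2.9199482 × 10^13) = 5.4037 × 10^6.

5.4037 × 10^6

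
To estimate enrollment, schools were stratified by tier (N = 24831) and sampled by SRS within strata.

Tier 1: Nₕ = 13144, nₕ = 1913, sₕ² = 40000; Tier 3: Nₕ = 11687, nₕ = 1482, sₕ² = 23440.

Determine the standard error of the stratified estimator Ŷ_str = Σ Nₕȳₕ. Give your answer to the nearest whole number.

Var(Ŷ_str) = Σₕ Nₕ²(1 − fₕ)sₕ²/nₕ.
Tier 1: 13144²·(1 − 1913/13144)·40000/1913 = 3.0866757 × 10^9.
Tier 3: 11687²·(1 − 1482/11687)·23440/1482 = 1.8863638 × 10^9.
Sum = 4.9730395 × 10^9.
SE = √(4.9730395 × 10^9) = 70520.

70520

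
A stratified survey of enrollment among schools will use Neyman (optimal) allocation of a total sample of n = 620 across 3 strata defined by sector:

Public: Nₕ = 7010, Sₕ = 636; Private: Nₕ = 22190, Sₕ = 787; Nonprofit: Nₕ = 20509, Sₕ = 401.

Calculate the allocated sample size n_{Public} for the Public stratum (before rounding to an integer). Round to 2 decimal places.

91.69

Neyman allocation: nₕ = n·NₕSₕ / Σⱼ NⱼSⱼ.
Σ NⱼSⱼ = 7010·636 + 22190·787 + 20509·401 = 3.0145999 × 10^7.
n_{Public} = 620·7010·636 / (3.0145999 × 10^7) = 91.69.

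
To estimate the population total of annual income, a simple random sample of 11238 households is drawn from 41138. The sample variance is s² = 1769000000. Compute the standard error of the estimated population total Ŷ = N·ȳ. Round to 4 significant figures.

1.391 × 10^7

Var(Ŷ) = N²·Var(ȳ) = N²·(1 − n/N)·s²/n.
f = 11238/41138 = 0.27317808; Var(ȳ) = 0.72682192·1769000000/11238 = 114410.75.
Var(Ŷ) = 41138² · 114410.75 = 1.9362132 × 10^14.
SE(Ŷ) = √(1.9362132 × 10^14) = 1.391 × 10^7.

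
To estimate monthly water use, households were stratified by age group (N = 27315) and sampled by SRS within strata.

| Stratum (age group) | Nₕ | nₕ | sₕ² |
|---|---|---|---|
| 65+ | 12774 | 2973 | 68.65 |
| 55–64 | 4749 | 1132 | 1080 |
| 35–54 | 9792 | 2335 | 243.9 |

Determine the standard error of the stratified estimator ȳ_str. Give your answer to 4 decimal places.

Var(ȳ_str) = Σₕ Wₕ²(1 − fₕ)sₕ²/nₕ with Wₕ = Nₕ/N, N = 27315.
65+: Wₕ = 0.46765513; term = 0.46765513²·(1 − 0.23273837)·68.65/2973 = 0.0038747218.
55–64: Wₕ = 0.17386052; term = 0.17386052²·(1 − 0.23836597)·1080/1132 = 0.021964716.
35–54: Wₕ = 0.35848435; term = 0.35848435²·(1 − 0.23845997)·243.9/2335 = 0.010222522.
Sum = 0.03606196.
SE = √(0.03606196) = 0.1899.

0.1899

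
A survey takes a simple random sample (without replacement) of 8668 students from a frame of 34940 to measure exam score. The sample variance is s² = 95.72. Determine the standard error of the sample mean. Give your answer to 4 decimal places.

Under SRS without replacement, Var(ȳ) = (1 − f)·s²/n with f = n/N = 8668/34940 = 0.24808243.
Var(ȳ) = (1 − 0.24808243)·95.72/8668 = 0.75191757·0.011042916 = 0.008303363.
SE(ȳ) = √(0.008303363) = 0.0911.

0.0911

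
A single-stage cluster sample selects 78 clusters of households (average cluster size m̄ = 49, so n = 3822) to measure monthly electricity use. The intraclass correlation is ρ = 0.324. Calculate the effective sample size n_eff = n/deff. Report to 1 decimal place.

230.9

deff = 1 + (49 − 1)·0.324 = 1 + 15.552 = 16.552.
n_eff = 3822 / 16.552 = 230.9.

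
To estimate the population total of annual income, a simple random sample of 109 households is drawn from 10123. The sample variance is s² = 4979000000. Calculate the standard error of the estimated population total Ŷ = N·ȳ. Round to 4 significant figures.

6.805 × 10^7

Var(Ŷ) = N²·Var(ȳ) = N²·(1 − n/N)·s²/n.
f = 109/10123 = 0.01076756; Var(ȳ) = 0.98923244·4979000000/109 = 4.5187049 × 10^7.
Var(Ŷ) = 10123² · (4.5187049 × 10^7) = 4.6305487 × 10^15.
SE(Ŷ) = √(4.6305487 × 10^15) = 6.805 × 10^7.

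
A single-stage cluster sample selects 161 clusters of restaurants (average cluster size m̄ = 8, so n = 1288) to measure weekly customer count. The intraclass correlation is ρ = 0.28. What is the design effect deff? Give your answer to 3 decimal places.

deff = 1 + (8 − 1)·0.28 = 1 + 1.96 = 2.96.

2.960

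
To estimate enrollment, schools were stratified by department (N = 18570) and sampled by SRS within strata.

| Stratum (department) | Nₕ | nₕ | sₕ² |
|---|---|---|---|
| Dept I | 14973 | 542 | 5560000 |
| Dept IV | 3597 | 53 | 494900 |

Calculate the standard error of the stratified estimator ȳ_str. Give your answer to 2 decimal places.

82.30

Var(ȳ_str) = Σₕ Wₕ²(1 − fₕ)sₕ²/nₕ with Wₕ = Nₕ/N, N = 18570.
Dept I: Wₕ = 0.80630048; term = 0.80630048²·(1 − 0.03619849)·5560000/542 = 6427.72.
Dept IV: Wₕ = 0.19369952; term = 0.19369952²·(1 − 0.01473450)·494900/53 = 345.18501.
Sum = 6772.905.
SE = √(6772.905) = 82.30.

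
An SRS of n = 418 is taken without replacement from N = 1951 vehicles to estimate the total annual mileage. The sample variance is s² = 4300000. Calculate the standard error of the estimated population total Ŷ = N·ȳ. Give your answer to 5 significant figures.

175410

Var(Ŷ) = N²·Var(ȳ) = N²·(1 − n/N)·s²/n.
f = 418/1951 = 0.21424910; Var(ȳ) = 0.78575090·4300000/418 = 8083.0834.
Var(Ŷ) = 1951² · 8083.0834 = 3.0767457 × 10^10.
SE(Ŷ) = √(3.0767457 × 10^10) = 175410.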